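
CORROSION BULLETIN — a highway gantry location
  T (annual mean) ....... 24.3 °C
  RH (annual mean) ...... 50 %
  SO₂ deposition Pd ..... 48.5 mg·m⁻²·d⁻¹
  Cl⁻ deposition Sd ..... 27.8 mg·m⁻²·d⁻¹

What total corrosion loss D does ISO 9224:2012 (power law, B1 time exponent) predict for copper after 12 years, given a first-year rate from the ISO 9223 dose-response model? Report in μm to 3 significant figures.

D(12) = 3.09 μm

copper: T>10 °C ⇒ hinge -0.080·(24.3−10) = -1.1440
  sulphur-dioxide contribution → 0.08849 μm/a
  chloride contribution → 0.5006 μm/a
  total first-year rate 0.5891 μm/a
Long-term exponent b (ISO 9224 Table 2, B1) = 0.667
  D(12) = 0.5891 × 12^0.667 = 0.5891 × 5.246 = 3.09 μm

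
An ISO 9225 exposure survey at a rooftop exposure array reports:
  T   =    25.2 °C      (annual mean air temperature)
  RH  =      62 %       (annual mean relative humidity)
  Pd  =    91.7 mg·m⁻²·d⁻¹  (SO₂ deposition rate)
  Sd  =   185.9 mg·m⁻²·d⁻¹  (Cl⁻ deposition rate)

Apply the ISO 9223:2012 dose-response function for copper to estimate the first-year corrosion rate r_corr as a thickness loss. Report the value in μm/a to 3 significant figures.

copper: f(T) = -0.080·(T−10) [T>10 °C] = -1.2160
  sulphur-dioxide contribution → 0.1973 μm/a
  chloride contribution → 1.346 μm/a
  total first-year rate 1.543 μm/a

r_corr = 1.54 μm/a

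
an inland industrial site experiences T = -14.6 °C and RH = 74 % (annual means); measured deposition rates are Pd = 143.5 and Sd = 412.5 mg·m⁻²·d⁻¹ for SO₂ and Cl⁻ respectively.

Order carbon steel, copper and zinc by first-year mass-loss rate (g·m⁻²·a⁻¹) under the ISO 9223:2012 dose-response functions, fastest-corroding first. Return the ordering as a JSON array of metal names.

carbon steel: temperature factor f = +0.150·(-24.6) = -3.6900
  SO₂ term: 1.77·143.5^0.52·exp(0.02·74-3.6900) = 2.569
  Cl⁻ term: 0.102·412.5^0.62·exp(0.033·74+0.04·-14.6) = 27.36
  r_corr = 2.569 + 27.36 = 29.93 μm/a
  mass loss = 29.93 μm/a × 7.85 g/cm³ = 234.9 g·m⁻²·a⁻¹
copper: temperature factor f = +0.126·(-24.6) = -3.0996
  SO₂ term: 0.0053·143.5^0.26·exp(0.059·74-3.0996) = 0.0684
  Sd branch = 0.01025·Sd^0.27·e^(0.036·RH+0.049·T) = 0.3657 μm/a
  r_corr = 0.0684 + 0.3657 = 0.4341 μm/a
  mass loss = 0.4341 μm/a × 8.96 g/cm³ = 3.89 g·m⁻²·a⁻¹
zinc: T≤10 °C ⇒ hinge +0.038·(-14.6−10) = -0.9348
  SO₂ term: 0.0129·143.5^0.44·exp(0.046·74-0.9348) = 1.355
  Cl⁻ term: 0.0175·412.5^0.57·exp(0.008·74+0.085·-14.6) = 0.2831
  r_corr = 1.355 + 0.2831 = 1.638 μm/a
  mass loss = 1.638 μm/a × 7.14 g/cm³ = 11.7 g·m⁻²·a⁻¹
Ordering by g·m⁻²·a⁻¹: carbon steel (235) > zinc (11.7) > copper (3.89)

["carbon steel", "zinc", "copper"]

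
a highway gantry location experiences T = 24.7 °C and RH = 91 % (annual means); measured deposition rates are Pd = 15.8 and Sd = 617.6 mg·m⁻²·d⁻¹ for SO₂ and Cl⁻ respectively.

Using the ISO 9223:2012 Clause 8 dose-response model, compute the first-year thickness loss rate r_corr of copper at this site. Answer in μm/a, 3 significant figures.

copper: temperature factor f = -0.080·(14.7) = -1.1760
  SO₂ term: 0.0053·15.8^0.26·exp(0.059·91-1.1760) = 0.7193
  Sd branch = 0.01025·Sd^0.27·e^(0.036·RH+0.049·T) = 5.159 μm/a
  r_corr = 0.7193 + 5.159 = 5.879 μm/a

r_corr = 5.88 μm/a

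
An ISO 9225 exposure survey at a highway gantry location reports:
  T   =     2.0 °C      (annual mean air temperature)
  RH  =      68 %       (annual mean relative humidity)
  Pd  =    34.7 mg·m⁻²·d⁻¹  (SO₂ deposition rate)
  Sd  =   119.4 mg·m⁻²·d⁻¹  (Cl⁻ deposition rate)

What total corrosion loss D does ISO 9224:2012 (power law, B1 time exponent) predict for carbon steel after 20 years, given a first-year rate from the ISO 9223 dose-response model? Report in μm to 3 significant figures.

carbon steel: f(T) = +0.150·(T−10) [T≤10 °C] = -1.2000
  SO₂ term: 1.77·34.7^0.52·exp(0.02·68-1.2000) = 13.14
  Sd branch = 0.102·Sd^0.62·e^(0.033·RH+0.04·T) = 20.21 μm/a
  r_corr = 13.14 + 20.21 = 33.35 μm/a
Long-term exponent b (ISO 9224 Table 2, B1) = 0.523
  D(20) = 33.35 × 20^0.523 = 33.35 × 4.791 = 159.8 μm

D(20) = 160 μm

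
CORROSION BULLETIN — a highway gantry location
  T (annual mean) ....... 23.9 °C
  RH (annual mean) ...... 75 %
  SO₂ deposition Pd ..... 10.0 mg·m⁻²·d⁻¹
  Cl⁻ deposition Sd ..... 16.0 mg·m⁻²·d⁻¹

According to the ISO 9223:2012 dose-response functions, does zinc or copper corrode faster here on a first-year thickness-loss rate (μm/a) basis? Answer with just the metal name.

zinc: temperature factor f = -0.071·(13.9) = -0.9869
  Pd branch = 0.0129·Pd^0.44·e^(0.046·RH+f) = 0.4172 μm/a
  Cl⁻ term: 0.0175·16.0^0.57·exp(0.008·75+0.085·23.9) = 1.181
  sum: 0.4172 + 1.181 → r_corr = 1.598 μm/a
copper: f(T) = -0.080·(T−10) [T>10 °C] = -1.1120
  Pd branch = 0.0053·Pd^0.26·e^(0.059·RH+f) = 0.2649 μm/a
  Cl⁻ term: 0.01025·16.0^0.27·exp(0.036·75+0.049·23.9) = 1.04
  r_corr = 0.2649 + 1.04 = 1.305 μm/a
Ordering by μm/a: zinc (1.6) > copper (1.3)

zinc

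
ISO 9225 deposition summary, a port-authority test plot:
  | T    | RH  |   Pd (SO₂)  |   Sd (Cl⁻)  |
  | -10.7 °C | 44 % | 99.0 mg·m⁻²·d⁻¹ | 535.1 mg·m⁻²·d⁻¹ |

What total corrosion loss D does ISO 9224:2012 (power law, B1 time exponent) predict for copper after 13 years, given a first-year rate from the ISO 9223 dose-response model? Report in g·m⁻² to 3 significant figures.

copper: temperature factor f = +0.126·(-20.7) = -2.6082
  SO₂ term: 0.0053·99.0^0.26·exp(0.059·44-2.6082) = 0.01729
  Sd branch = 0.01025·Sd^0.27·e^(0.036·RH+0.049·T) = 0.1613 μm/a
  sum: 0.01729 + 0.1613 → r_corr = 0.1786 μm/a
Long-term exponent b (ISO 9224 Table 2, B1) = 0.667
  D(13) = 0.1786 × 13^0.667 = 0.1786 × 5.534 = 0.9882 μm
  Mass loss = 0.9882 μm × 8.96 g/cm³ = 8.854 g·m⁻²

D(13) = 8.85 g·m⁻²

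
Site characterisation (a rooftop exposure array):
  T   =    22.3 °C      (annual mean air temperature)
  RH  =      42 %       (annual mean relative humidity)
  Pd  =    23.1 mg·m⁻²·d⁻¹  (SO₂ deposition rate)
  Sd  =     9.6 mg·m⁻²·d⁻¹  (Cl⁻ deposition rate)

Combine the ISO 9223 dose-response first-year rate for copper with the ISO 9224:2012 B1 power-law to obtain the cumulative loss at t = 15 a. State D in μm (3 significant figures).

D(15) = 1.88 μm

copper: T>10 °C ⇒ hinge -0.080·(22.3−10) = -0.9840
  SO₂ term: 0.0053·23.1^0.26·exp(0.059·42-0.9840) = 0.05341
  Sd branch = 0.01025·Sd^0.27·e^(0.036·RH+0.049·T) = 0.2554 μm/a
  r_corr = 0.05341 + 0.2554 = 0.3088 μm/a
Long-term exponent b (ISO 9224 Table 2, B1) = 0.667
  D(15) = 0.3088 × 15^0.667 = 0.3088 × 6.088 = 1.88 μm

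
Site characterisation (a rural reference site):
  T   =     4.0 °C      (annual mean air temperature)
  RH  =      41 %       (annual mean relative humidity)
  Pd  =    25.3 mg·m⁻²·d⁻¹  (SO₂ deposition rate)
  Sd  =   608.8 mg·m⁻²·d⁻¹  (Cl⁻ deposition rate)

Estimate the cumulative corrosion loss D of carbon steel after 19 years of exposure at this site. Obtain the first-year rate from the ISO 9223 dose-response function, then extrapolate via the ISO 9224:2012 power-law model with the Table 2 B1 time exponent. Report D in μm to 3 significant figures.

carbon steel: temperature factor f = +0.150·(-6.0) = -0.9000
  Pd branch = 1.77·Pd^0.52·e^(0.02·RH+f) = 8.767 μm/a
  Cl⁻ term: 0.102·608.8^0.62·exp(0.033·41+0.04·4.0) = 24.66
  sum: 8.767 + 24.66 → r_corr = 33.43 μm/a
ISO 9224: D(t) = r_corr · t^b with b = 0.523 (carbon steel, B1)
  D(19) = 33.43 × 19^0.523 = 33.43 × 4.664 = 155.9 μm

D(19) = 156 μm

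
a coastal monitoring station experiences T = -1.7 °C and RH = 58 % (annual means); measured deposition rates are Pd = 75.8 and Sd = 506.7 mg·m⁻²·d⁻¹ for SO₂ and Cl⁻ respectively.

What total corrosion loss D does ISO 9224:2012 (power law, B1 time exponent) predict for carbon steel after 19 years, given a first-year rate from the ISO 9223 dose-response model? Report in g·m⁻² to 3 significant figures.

D(19) = 1.46e+03 g·m⁻²

carbon steel: temperature factor f = +0.150·(-11.7) = -1.7550
  Pd branch = 1.77·Pd^0.52·e^(0.02·RH+f) = 9.268 μm/a
  Sd branch = 0.102·Sd^0.62·e^(0.033·RH+0.04·T) = 30.71 μm/a
  r_corr = 9.268 + 30.71 = 39.98 μm/a
ISO 9224: D(t) = r_corr · t^b with b = 0.523 (carbon steel, B1)
  D(19) = 39.98 × 19^0.523 = 39.98 × 4.664 = 186.5 μm
  Mass loss = 186.5 μm × 7.85 g/cm³ = 1464 g·m⁻²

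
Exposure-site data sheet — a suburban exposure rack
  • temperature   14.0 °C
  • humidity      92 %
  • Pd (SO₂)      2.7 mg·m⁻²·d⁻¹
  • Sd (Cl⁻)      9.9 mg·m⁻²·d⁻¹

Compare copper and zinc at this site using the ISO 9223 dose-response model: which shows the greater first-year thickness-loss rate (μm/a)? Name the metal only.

copper

copper: T>10 °C ⇒ hinge -0.080·(14.0−10) = -0.3200
  Pd branch = 0.0053·Pd^0.26·e^(0.059·RH+f) = 1.135 μm/a
  Cl⁻ term: 0.01025·9.9^0.27·exp(0.036·92+0.049·14.0) = 1.037
  r_corr = 1.135 + 1.037 = 2.172 μm/a
zinc: f(T) = -0.071·(T−10) [T>10 °C] = -0.2840
  Pd branch = 0.0129·Pd^0.44·e^(0.046·RH+f) = 1.035 μm/a
  Cl⁻ term: 0.0175·9.9^0.57·exp(0.008·92+0.085·14.0) = 0.4436
  sum: 1.035 + 0.4436 → r_corr = 1.479 μm/a
Ordering by μm/a: copper (2.17) > zinc (1.48)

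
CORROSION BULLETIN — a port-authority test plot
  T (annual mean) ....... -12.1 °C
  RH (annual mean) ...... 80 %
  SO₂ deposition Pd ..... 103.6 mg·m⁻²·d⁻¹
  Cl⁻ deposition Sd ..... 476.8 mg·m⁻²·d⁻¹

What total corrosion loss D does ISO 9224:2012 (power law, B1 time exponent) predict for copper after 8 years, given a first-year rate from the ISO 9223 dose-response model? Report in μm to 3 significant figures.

D(8) = 2.63 μm

copper: temperature factor f = +0.126·(-22.1) = -2.7846
  sulphur-dioxide contribution → 0.1227 μm/a
  chloride contribution → 0.5335 μm/a
  ⇒ r_corr(copper) = 0.6562 μm/a
Long-term exponent b (ISO 9224 Table 2, B1) = 0.667
  D(8) = 0.6562 × 8^0.667 = 0.6562 × 4.003 = 2.627 μm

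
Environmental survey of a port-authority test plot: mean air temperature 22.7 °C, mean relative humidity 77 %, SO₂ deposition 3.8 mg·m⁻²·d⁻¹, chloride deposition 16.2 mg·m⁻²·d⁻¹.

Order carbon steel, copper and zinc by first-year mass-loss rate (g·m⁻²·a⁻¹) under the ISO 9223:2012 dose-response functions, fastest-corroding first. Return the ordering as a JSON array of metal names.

["carbon steel", "copper", "zinc"]

carbon steel: f(T) = -0.054·(T−10) [T>10 °C] = -0.6858
  Pd branch = 1.77·Pd^0.52·e^(0.02·RH+f) = 8.326 μm/a
  Sd branch = 0.102·Sd^0.62·e^(0.033·RH+0.04·T) = 18.05 μm/a
  r_corr = 8.326 + 18.05 = 26.37 μm/a
  mass loss = 26.37 μm/a × 7.85 g/cm³ = 207 g·m⁻²·a⁻¹
copper: f(T) = -0.080·(T−10) [T>10 °C] = -1.0160
  Pd branch = 0.0053·Pd^0.26·e^(0.059·RH+f) = 0.2551 μm/a
  Sd branch = 0.01025·Sd^0.27·e^(0.036·RH+0.049·T) = 1.057 μm/a
  r_corr = 0.2551 + 1.057 = 1.312 μm/a
  mass loss = 1.312 μm/a × 8.96 g/cm³ = 11.76 g·m⁻²·a⁻¹
zinc: f(T) = -0.071·(T−10) [T>10 °C] = -0.9017
  SO₂ term: 0.0129·3.8^0.44·exp(0.046·77-0.9017) = 0.3254
  Cl⁻ term: 0.0175·16.2^0.57·exp(0.008·77+0.085·22.7) = 1.091
  r_corr = 0.3254 + 1.091 = 1.417 μm/a
  mass loss = 1.417 μm/a × 7.14 g/cm³ = 10.12 g·m⁻²·a⁻¹
Ordering by g·m⁻²·a⁻¹: carbon steel (207) > copper (11.8) > zinc (10.1)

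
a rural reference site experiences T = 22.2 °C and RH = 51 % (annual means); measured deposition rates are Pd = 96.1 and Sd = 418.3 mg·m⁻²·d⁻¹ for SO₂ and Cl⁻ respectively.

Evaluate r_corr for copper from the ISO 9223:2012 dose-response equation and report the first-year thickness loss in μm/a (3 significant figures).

copper: f(T) = -0.080·(T−10) [T>10 °C] = -0.9760
  Pd branch = 0.0053·Pd^0.26·e^(0.059·RH+f) = 0.1326 μm/a
  Sd branch = 0.01025·Sd^0.27·e^(0.036·RH+0.049·T) = 0.9735 μm/a
  r_corr = 0.1326 + 0.9735 = 1.106 μm/a

r_corr = 1.11 μm/a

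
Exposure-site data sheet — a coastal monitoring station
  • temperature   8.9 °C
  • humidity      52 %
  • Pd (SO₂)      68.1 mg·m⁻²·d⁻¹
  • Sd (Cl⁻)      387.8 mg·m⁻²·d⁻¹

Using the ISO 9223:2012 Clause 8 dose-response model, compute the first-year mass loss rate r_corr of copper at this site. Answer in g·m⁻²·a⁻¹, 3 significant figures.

r_corr = 7.28 g·m⁻²·a⁻¹

copper: temperature factor f = +0.126·(-1.1) = -0.1386
  SO₂ term: 0.0053·68.1^0.26·exp(0.059·52-0.1386) = 0.2972
  Sd branch = 0.01025·Sd^0.27·e^(0.036·RH+0.049·T) = 0.5153 μm/a
  r_corr = 0.2972 + 0.5153 = 0.8125 μm/a
Convert to mass loss: 0.8125 μm/a × 8.96 g/cm³ = 7.28 g·m⁻²·a⁻¹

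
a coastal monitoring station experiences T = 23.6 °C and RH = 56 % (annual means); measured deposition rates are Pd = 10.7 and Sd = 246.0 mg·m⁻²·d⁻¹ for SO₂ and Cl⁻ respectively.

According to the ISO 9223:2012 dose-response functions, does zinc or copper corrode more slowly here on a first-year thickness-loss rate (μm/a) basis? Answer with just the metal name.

copper

zinc: f(T) = -0.071·(T−10) [T>10 °C] = -0.9656
  sulphur-dioxide contribution → 0.1832 μm/a
  chloride contribution → 4.695 μm/a
  total first-year rate 4.878 μm/a
copper: f(T) = -0.080·(T−10) [T>10 °C] = -1.0880
  sulphur-dioxide contribution → 0.09001 μm/a
  chloride contribution → 1.082 μm/a
  ⇒ r_corr(copper) = 1.172 μm/a
Ordering by μm/a: zinc (4.88) > copper (1.17)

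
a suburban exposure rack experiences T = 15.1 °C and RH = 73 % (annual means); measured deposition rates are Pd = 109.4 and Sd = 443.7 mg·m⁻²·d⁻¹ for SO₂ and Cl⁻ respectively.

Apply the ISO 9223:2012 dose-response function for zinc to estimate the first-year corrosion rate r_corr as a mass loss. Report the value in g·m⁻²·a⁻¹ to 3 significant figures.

zinc: f(T) = -0.071·(T−10) [T>10 °C] = -0.3621
  Pd branch = 0.0129·Pd^0.44·e^(0.046·RH+f) = 2.036 μm/a
  Sd branch = 0.0175·Sd^0.57·e^(0.008·RH+0.085·T) = 3.655 μm/a
  sum: 2.036 + 3.655 → r_corr = 5.692 μm/a
Convert to mass loss: 5.692 μm/a × 7.14 g/cm³ = 40.64 g·m⁻²·a⁻¹

r_corr = 40.6 g·m⁻²·a⁻¹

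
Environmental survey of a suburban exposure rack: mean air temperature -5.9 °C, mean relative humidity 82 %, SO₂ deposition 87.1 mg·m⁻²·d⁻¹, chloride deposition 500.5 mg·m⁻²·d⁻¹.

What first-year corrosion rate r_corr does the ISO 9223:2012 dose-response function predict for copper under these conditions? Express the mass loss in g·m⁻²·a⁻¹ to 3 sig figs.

r_corr = 9.64 g·m⁻²·a⁻¹

copper: f(T) = +0.126·(T−10) [T≤10 °C] = -2.0034
  sulphur-dioxide contribution → 0.2882 μm/a
  chloride contribution → 0.7871 μm/a
  ⇒ r_corr(copper) = 1.075 μm/a
Convert to mass loss: 1.075 μm/a × 8.96 g/cm³ = 9.635 g·m⁻²·a⁻¹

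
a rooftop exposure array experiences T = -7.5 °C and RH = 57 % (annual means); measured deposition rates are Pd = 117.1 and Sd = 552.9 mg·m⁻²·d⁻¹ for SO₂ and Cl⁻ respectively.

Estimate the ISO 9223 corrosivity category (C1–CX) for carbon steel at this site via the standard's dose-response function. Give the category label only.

C3

carbon steel: T≤10 °C ⇒ hinge +0.150·(-7.5−10) = -2.6250
  SO₂ term: 1.77·117.1^0.52·exp(0.02·57-2.6250) = 4.772
  Sd branch = 0.102·Sd^0.62·e^(0.033·RH+0.04·T) = 24.87 μm/a
  sum: 4.772 + 24.87 → r_corr = 29.64 μm/a
ISO 9223 Table 2 (carbon steel): 25 < 29.6 ≤ 50 μm/a ⇒ C3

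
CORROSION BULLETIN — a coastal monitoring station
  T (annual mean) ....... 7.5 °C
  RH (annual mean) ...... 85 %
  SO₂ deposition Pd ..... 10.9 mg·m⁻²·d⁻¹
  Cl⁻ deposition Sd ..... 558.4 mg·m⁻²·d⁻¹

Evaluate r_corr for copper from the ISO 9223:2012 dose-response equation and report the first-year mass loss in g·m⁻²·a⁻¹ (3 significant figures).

copper: T≤10 °C ⇒ hinge +0.126·(7.5−10) = -0.3150
  Pd branch = 0.0053·Pd^0.26·e^(0.059·RH+f) = 1.084 μm/a
  Sd branch = 0.01025·Sd^0.27·e^(0.036·RH+0.049·T) = 1.742 μm/a
  r_corr = 1.084 + 1.742 = 2.826 μm/a
Convert to mass loss: 2.826 μm/a × 8.96 g/cm³ = 25.32 g·m⁻²·a⁻¹

r_corr = 25.3 g·m⁻²·a⁻¹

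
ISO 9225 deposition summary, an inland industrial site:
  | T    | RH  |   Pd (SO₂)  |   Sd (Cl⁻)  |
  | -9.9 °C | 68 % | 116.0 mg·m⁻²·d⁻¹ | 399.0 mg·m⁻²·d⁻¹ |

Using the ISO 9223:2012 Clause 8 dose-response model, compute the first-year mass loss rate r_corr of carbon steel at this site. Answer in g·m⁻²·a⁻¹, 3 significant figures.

r_corr = 241 g·m⁻²·a⁻¹

carbon steel: T≤10 °C ⇒ hinge +0.150·(-9.9−10) = -2.9850
  sulphur-dioxide contribution → 4.128 μm/a
  chloride contribution → 26.53 μm/a
  ⇒ r_corr(carbon steel) = 30.66 μm/a
Convert to mass loss: 30.66 μm/a × 7.85 g/cm³ = 240.7 g·m⁻²·a⁻¹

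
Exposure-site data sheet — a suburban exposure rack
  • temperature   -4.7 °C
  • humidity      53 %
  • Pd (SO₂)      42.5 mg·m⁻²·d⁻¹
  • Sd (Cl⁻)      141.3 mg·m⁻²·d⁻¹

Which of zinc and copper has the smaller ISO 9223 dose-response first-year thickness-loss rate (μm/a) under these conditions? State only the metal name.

copper

zinc: T≤10 °C ⇒ hinge +0.038·(-4.7−10) = -0.5586
  sulphur-dioxide contribution → 0.4398 μm/a
  chloride contribution → 0.3015 μm/a
  total first-year rate 0.7413 μm/a
copper: temperature factor f = +0.126·(-14.7) = -1.8522
  sulphur-dioxide contribution → 0.05027 μm/a
  chloride contribution → 0.2089 μm/a
  ⇒ r_corr(copper) = 0.2591 μm/a
Ordering by μm/a: zinc (0.741) > copper (0.259)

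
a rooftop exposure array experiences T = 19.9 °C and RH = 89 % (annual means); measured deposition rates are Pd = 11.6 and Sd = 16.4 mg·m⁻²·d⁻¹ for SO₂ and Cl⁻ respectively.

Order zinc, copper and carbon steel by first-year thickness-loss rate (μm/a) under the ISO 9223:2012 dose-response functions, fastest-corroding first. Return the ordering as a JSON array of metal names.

["carbon steel", "copper", "zinc"]

zinc: f(T) = -0.071·(T−10) [T>10 °C] = -0.7029
  SO₂ term: 0.0129·11.6^0.44·exp(0.046·89-0.7029) = 1.126
  Sd branch = 0.0175·Sd^0.57·e^(0.008·RH+0.085·T) = 0.9535 μm/a
  r_corr = 1.126 + 0.9535 = 2.08 μm/a
copper: T>10 °C ⇒ hinge -0.080·(19.9−10) = -0.7920
  Pd branch = 0.0053·Pd^0.26·e^(0.059·RH+f) = 0.8661 μm/a
  Cl⁻ term: 0.01025·16.4^0.27·exp(0.036·89+0.049·19.9) = 1.425
  r_corr = 0.8661 + 1.425 = 2.291 μm/a
carbon steel: f(T) = -0.054·(T−10) [T>10 °C] = -0.5346
  SO₂ term: 1.77·11.6^0.52·exp(0.02·89-0.5346) = 22
  Cl⁻ term: 0.102·16.4^0.62·exp(0.033·89+0.04·19.9) = 24.16
  r_corr = 22 + 24.16 = 46.15 μm/a
Ordering by μm/a: carbon steel (46.2) > copper (2.29) > zinc (2.08)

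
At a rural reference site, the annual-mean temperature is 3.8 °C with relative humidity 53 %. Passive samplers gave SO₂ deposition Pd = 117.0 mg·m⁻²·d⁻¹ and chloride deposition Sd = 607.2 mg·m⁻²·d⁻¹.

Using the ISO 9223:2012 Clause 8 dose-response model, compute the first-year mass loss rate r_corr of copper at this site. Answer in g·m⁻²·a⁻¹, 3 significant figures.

r_corr = 5.92 g·m⁻²·a⁻¹

copper: T≤10 °C ⇒ hinge +0.126·(3.8−10) = -0.7812
  Pd branch = 0.0053·Pd^0.26·e^(0.059·RH+f) = 0.1909 μm/a
  Cl⁻ term: 0.01025·607.2^0.27·exp(0.036·53+0.049·3.8) = 0.4696
  r_corr = 0.1909 + 0.4696 = 0.6605 μm/a
Convert to mass loss: 0.6605 μm/a × 8.96 g/cm³ = 5.918 g·m⁻²·a⁻¹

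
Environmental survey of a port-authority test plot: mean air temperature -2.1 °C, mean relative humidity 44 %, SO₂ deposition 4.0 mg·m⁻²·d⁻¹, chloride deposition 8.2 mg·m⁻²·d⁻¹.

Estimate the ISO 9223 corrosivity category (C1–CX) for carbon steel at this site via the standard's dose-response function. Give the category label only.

carbon steel: f(T) = +0.150·(T−10) [T≤10 °C] = -1.8150
  Pd branch = 1.77·Pd^0.52·e^(0.02·RH+f) = 1.429 μm/a
  Cl⁻ term: 0.102·8.2^0.62·exp(0.033·44+0.04·-2.1) = 1.477
  r_corr = 1.429 + 1.477 = 2.905 μm/a
2.91 μm/a falls in (1.3, 25] for carbon steel → category C2

C2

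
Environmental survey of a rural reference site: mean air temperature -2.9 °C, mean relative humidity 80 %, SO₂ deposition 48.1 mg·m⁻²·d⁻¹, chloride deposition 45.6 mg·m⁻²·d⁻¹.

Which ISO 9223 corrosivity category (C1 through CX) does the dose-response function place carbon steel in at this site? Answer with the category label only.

carbon steel: f(T) = +0.150·(T−10) [T≤10 °C] = -1.9350
  Pd branch = 1.77·Pd^0.52·e^(0.02·RH+f) = 9.489 μm/a
  Cl⁻ term: 0.102·45.6^0.62·exp(0.033·80+0.04·-2.9) = 13.59
  sum: 9.489 + 13.59 → r_corr = 23.08 μm/a
Category bounds: 1.3…25 μm/a bracket r_corr ⇒ C2

C2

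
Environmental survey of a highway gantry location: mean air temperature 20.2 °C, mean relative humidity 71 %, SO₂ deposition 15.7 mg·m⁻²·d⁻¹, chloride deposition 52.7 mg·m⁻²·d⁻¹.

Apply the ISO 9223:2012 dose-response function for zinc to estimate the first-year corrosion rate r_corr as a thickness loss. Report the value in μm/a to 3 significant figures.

zinc: temperature factor f = -0.071·(10.2) = -0.7242
  Pd branch = 0.0129·Pd^0.44·e^(0.046·RH+f) = 0.5504 μm/a
  Sd branch = 0.0175·Sd^0.57·e^(0.008·RH+0.085·T) = 1.648 μm/a
  sum: 0.5504 + 1.648 → r_corr = 2.198 μm/a

r_corr = 2.20 μm/a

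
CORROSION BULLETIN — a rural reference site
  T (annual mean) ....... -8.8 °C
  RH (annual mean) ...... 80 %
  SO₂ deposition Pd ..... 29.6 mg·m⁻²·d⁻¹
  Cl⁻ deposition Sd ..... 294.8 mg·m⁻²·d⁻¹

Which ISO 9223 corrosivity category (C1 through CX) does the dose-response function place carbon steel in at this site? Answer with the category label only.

carbon steel: T≤10 °C ⇒ hinge +0.150·(-8.8−10) = -2.8200
  SO₂ term: 1.77·29.6^0.52·exp(0.02·80-2.8200) = 3.042
  Cl⁻ term: 0.102·294.8^0.62·exp(0.033·80+0.04·-8.8) = 34.15
  sum: 3.042 + 34.15 → r_corr = 37.19 μm/a
37.2 μm/a falls in (25, 50] for carbon steel → category C3

C3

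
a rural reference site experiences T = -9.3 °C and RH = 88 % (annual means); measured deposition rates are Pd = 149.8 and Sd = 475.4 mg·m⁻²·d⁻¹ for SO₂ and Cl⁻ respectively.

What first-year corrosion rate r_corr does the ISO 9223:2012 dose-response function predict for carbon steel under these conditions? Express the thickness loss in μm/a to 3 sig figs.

r_corr = 66.3 μm/a

carbon steel: T≤10 °C ⇒ hinge +0.150·(-9.3−10) = -2.8950
  sulphur-dioxide contribution → 7.697 μm/a
  chloride contribution → 58.62 μm/a
  total first-year rate 66.31 μm/a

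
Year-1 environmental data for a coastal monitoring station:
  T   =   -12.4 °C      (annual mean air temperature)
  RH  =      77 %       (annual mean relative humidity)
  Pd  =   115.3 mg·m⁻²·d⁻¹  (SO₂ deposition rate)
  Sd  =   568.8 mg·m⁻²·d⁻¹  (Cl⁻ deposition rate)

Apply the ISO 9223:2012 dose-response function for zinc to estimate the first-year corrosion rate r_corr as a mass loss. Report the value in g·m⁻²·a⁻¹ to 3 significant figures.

r_corr = 14.0 g·m⁻²·a⁻¹

zinc: f(T) = +0.038·(T−10) [T≤10 °C] = -0.8512
  SO₂ term: 0.0129·115.3^0.44·exp(0.046·77-0.8512) = 1.536
  Sd branch = 0.0175·Sd^0.57·e^(0.008·RH+0.085·T) = 0.4199 μm/a
  sum: 1.536 + 0.4199 → r_corr = 1.956 μm/a
Convert to mass loss: 1.956 μm/a × 7.14 g/cm³ = 13.97 g·m⁻²·a⁻¹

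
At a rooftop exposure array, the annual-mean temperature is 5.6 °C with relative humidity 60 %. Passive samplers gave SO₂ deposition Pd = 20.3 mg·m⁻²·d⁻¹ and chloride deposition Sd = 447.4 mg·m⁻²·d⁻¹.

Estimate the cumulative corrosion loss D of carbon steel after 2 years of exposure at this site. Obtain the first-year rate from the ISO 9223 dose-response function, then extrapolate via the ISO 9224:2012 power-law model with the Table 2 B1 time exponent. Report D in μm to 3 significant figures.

D(2) = 79.3 μm

carbon steel: T≤10 °C ⇒ hinge +0.150·(5.6−10) = -0.6600
  SO₂ term: 1.77·20.3^0.52·exp(0.02·60-0.6600) = 14.53
  Cl⁻ term: 0.102·447.4^0.62·exp(0.033·60+0.04·5.6) = 40.66
  r_corr = 14.53 + 40.66 = 55.2 μm/a
Long-term exponent b (ISO 9224 Table 2, B1) = 0.523
  D(2) = 55.2 × 2^0.523 = 55.2 × 1.437 = 79.32 μm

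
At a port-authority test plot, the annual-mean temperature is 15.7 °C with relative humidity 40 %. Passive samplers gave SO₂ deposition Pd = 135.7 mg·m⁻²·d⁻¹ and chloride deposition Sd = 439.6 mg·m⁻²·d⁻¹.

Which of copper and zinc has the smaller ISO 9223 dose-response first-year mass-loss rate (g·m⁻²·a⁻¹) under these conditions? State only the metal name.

copper

copper: temperature factor f = -0.080·(5.7) = -0.4560
  sulphur-dioxide contribution → 0.1275 μm/a
  chloride contribution → 0.4829 μm/a
  total first-year rate 0.6104 μm/a
  mass loss = 0.6104 μm/a × 8.96 g/cm³ = 5.469 g·m⁻²·a⁻¹
zinc: f(T) = -0.071·(T−10) [T>10 °C] = -0.4047
  sulphur-dioxide contribution → 0.4702 μm/a
  chloride contribution → 2.938 μm/a
  ⇒ r_corr(zinc) = 3.409 μm/a
  mass loss = 3.409 μm/a × 7.14 g/cm³ = 24.34 g·m⁻²·a⁻¹
Ordering by g·m⁻²·a⁻¹: zinc (24.3) > copper (5.47)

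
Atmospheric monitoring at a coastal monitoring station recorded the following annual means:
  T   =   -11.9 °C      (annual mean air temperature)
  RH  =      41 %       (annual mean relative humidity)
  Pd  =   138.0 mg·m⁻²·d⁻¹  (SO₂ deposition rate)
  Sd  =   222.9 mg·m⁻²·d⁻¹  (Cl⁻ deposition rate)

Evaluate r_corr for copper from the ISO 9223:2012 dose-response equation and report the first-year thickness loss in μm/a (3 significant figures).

r_corr = 0.121 μm/a

copper: temperature factor f = +0.126·(-21.9) = -2.7594
  sulphur-dioxide contribution → 0.01358 μm/a
  chloride contribution → 0.1078 μm/a
  total first-year rate 0.1213 μm/a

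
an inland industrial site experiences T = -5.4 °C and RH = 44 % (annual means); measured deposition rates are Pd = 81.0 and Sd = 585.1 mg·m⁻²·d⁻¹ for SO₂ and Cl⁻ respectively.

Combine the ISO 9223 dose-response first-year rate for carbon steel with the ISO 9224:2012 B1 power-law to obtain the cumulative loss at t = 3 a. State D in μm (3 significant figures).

D(3) = 39.8 μm

carbon steel: f(T) = +0.150·(T−10) [T≤10 °C] = -2.3100
  sulphur-dioxide contribution → 4.162 μm/a
  chloride contribution → 18.24 μm/a
  total first-year rate 22.4 μm/a
Power-law: D(3) = r_corr · 3^0.523
  D(3) = 22.4 × 3^0.523 = 22.4 × 1.776 = 39.8 μm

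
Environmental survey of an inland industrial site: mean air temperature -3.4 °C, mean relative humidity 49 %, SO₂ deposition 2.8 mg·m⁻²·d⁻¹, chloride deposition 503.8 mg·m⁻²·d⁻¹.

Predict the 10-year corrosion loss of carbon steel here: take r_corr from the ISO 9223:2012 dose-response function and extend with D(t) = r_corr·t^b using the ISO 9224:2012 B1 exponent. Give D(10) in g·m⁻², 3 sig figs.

D(10) = 584 g·m⁻²

carbon steel: temperature factor f = +0.150·(-13.4) = -2.0100
  sulphur-dioxide contribution → 1.079 μm/a
  chloride contribution → 21.24 μm/a
  ⇒ r_corr(carbon steel) = 22.32 μm/a
Long-term exponent b (ISO 9224 Table 2, B1) = 0.523
  D(10) = 22.32 × 10^0.523 = 22.32 × 3.334 = 74.42 μm
  Mass loss = 74.42 μm × 7.85 g/cm³ = 584.2 g·m⁻²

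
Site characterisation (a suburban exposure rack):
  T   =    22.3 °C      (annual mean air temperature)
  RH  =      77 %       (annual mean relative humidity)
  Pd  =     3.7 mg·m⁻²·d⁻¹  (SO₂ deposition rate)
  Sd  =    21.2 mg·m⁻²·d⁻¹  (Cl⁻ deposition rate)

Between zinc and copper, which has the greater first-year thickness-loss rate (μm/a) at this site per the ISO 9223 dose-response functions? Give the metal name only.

zinc: temperature factor f = -0.071·(12.3) = -0.8733
  Pd branch = 0.0129·Pd^0.44·e^(0.046·RH+f) = 0.3308 μm/a
  Sd branch = 0.0175·Sd^0.57·e^(0.008·RH+0.085·T) = 1.23 μm/a
  r_corr = 0.3308 + 1.23 = 1.56 μm/a
copper: T>10 °C ⇒ hinge -0.080·(22.3−10) = -0.9840
  SO₂ term: 0.0053·3.7^0.26·exp(0.059·77-0.9840) = 0.2616
  Cl⁻ term: 0.01025·21.2^0.27·exp(0.036·77+0.049·22.3) = 1.115
  sum: 0.2616 + 1.115 → r_corr = 1.377 μm/a
Ordering by μm/a: zinc (1.56) > copper (1.38)

zinc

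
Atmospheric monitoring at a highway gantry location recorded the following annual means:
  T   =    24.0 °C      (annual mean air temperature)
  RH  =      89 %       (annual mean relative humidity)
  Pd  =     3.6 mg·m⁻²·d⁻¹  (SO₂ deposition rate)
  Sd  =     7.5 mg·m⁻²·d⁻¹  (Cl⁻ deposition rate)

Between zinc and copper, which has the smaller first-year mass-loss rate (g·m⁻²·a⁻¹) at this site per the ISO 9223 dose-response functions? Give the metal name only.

zinc: f(T) = -0.071·(T−10) [T>10 °C] = -0.9940
  Pd branch = 0.0129·Pd^0.44·e^(0.046·RH+f) = 0.5031 μm/a
  Cl⁻ term: 0.0175·7.5^0.57·exp(0.008·89+0.085·24.0) = 0.865
  sum: 0.5031 + 0.865 → r_corr = 1.368 μm/a
  mass loss = 1.368 μm/a × 7.14 g/cm³ = 9.768 g·m⁻²·a⁻¹
copper: temperature factor f = -0.080·(14.0) = -1.1200
  Pd branch = 0.0053·Pd^0.26·e^(0.059·RH+f) = 0.4602 μm/a
  Cl⁻ term: 0.01025·7.5^0.27·exp(0.036·89+0.049·24.0) = 1.41
  r_corr = 0.4602 + 1.41 = 1.87 μm/a
  mass loss = 1.87 μm/a × 8.96 g/cm³ = 16.76 g·m⁻²·a⁻¹
Ordering by g·m⁻²·a⁻¹: copper (16.8) > zinc (9.77)

zinc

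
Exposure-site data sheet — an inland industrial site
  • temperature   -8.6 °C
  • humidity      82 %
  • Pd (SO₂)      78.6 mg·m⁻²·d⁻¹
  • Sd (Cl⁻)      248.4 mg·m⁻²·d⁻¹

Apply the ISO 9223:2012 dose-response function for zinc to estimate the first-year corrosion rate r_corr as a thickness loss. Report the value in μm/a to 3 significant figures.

r_corr = 2.26 μm/a

zinc: f(T) = +0.038·(T−10) [T≤10 °C] = -0.7068
  SO₂ term: 0.0129·78.6^0.44·exp(0.046·82-0.7068) = 1.887
  Sd branch = 0.0175·Sd^0.57·e^(0.008·RH+0.085·T) = 0.3764 μm/a
  sum: 1.887 + 0.3764 → r_corr = 2.263 μm/a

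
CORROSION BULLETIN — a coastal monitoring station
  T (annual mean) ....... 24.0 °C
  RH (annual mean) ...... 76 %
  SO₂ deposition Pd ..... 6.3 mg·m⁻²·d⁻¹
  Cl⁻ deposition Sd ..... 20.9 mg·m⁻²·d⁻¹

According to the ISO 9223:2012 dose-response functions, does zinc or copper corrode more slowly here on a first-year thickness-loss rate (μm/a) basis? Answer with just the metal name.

zinc: f(T) = -0.071·(T−10) [T>10 °C] = -0.9940
  SO₂ term: 0.0129·6.3^0.44·exp(0.046·76-0.9940) = 0.3539
  Cl⁻ term: 0.0175·20.9^0.57·exp(0.008·76+0.085·24.0) = 1.398
  sum: 0.3539 + 1.398 → r_corr = 1.752 μm/a
copper: T>10 °C ⇒ hinge -0.080·(24.0−10) = -1.1200
  SO₂ term: 0.0053·6.3^0.26·exp(0.059·76-1.1200) = 0.2472
  Sd branch = 0.01025·Sd^0.27·e^(0.036·RH+0.049·T) = 1.164 μm/a
  r_corr = 0.2472 + 1.164 = 1.412 μm/a
Ordering by μm/a: zinc (1.75) > copper (1.41)

copper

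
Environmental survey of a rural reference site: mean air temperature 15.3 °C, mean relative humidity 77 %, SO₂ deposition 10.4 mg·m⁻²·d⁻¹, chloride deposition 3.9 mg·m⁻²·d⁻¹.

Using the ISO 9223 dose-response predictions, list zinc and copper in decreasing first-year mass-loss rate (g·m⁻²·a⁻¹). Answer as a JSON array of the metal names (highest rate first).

zinc: f(T) = -0.071·(T−10) [T>10 °C] = -0.3763
  SO₂ term: 0.0129·10.4^0.44·exp(0.046·77-0.3763) = 0.8569
  Sd branch = 0.0175·Sd^0.57·e^(0.008·RH+0.085·T) = 0.2584 μm/a
  sum: 0.8569 + 0.2584 → r_corr = 1.115 μm/a
  mass loss = 1.115 μm/a × 7.14 g/cm³ = 7.963 g·m⁻²·a⁻¹
copper: temperature factor f = -0.080·(5.3) = -0.4240
  Pd branch = 0.0053·Pd^0.26·e^(0.059·RH+f) = 0.5992 μm/a
  Cl⁻ term: 0.01025·3.9^0.27·exp(0.036·77+0.049·15.3) = 0.5009
  sum: 0.5992 + 0.5009 → r_corr = 1.1 μm/a
  mass loss = 1.1 μm/a × 8.96 g/cm³ = 9.857 g·m⁻²·a⁻¹
Ordering by g·m⁻²·a⁻¹: copper (9.86) > zinc (7.96)

["copper", "zinc"]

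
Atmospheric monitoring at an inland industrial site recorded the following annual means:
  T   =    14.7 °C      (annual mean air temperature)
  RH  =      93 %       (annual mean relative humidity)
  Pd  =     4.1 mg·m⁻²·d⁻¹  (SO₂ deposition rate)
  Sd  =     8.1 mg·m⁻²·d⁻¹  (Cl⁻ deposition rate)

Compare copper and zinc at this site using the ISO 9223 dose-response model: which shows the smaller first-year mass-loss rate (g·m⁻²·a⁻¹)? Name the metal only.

copper: T>10 °C ⇒ hinge -0.080·(14.7−10) = -0.3760
  sulphur-dioxide contribution → 1.268 μm/a
  chloride contribution → 1.054 μm/a
  total first-year rate 2.323 μm/a
  mass loss = 2.323 μm/a × 8.96 g/cm³ = 20.81 g·m⁻²·a⁻¹
zinc: T>10 °C ⇒ hinge -0.071·(14.7−10) = -0.3337
  sulphur-dioxide contribution → 1.239 μm/a
  chloride contribution → 0.4233 μm/a
  total first-year rate 1.663 μm/a
  mass loss = 1.663 μm/a × 7.14 g/cm³ = 11.87 g·m⁻²·a⁻¹
Ordering by g·m⁻²·a⁻¹: copper (20.8) > zinc (11.9)

zinc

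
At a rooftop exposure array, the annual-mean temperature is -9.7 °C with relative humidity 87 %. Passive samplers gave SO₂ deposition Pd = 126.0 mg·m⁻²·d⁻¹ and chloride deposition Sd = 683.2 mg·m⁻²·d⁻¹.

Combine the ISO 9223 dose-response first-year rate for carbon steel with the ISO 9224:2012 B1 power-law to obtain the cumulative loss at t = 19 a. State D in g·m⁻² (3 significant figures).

carbon steel: T≤10 °C ⇒ hinge +0.150·(-9.7−10) = -2.9550
  Pd branch = 1.77·Pd^0.52·e^(0.02·RH+f) = 6.494 μm/a
  Sd branch = 0.102·Sd^0.62·e^(0.033·RH+0.04·T) = 69.88 μm/a
  r_corr = 6.494 + 69.88 = 76.38 μm/a
ISO 9224: D(t) = r_corr · t^b with b = 0.523 (carbon steel, B1)
  D(19) = 76.38 × 19^0.523 = 76.38 × 4.664 = 356.2 μm
  Mass loss = 356.2 μm × 7.85 g/cm³ = 2797 g·m⁻²

D(19) = 2.80e+03 g·m⁻²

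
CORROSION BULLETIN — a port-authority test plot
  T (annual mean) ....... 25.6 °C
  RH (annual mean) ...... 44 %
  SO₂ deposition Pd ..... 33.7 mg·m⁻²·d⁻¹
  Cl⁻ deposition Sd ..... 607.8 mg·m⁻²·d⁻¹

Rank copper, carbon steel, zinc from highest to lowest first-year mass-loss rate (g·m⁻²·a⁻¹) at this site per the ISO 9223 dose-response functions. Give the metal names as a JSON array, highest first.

["carbon steel", "zinc", "copper"]

copper: T>10 °C ⇒ hinge -0.080·(25.6−10) = -1.2480
  Pd branch = 0.0053·Pd^0.26·e^(0.059·RH+f) = 0.05092 μm/a
  Cl⁻ term: 0.01025·607.8^0.27·exp(0.036·44+0.049·25.6) = 0.9886
  sum: 0.05092 + 0.9886 → r_corr = 1.04 μm/a
  mass loss = 1.04 μm/a × 8.96 g/cm³ = 9.315 g·m⁻²·a⁻¹
carbon steel: T>10 °C ⇒ hinge -0.054·(25.6−10) = -0.8424
  SO₂ term: 1.77·33.7^0.52·exp(0.02·44-0.8424) = 11.45
  Sd branch = 0.102·Sd^0.62·e^(0.033·RH+0.04·T) = 64.54 μm/a
  sum: 11.45 + 64.54 → r_corr = 75.99 μm/a
  mass loss = 75.99 μm/a × 7.85 g/cm³ = 596.5 g·m⁻²·a⁻¹
zinc: T>10 °C ⇒ hinge -0.071·(25.6−10) = -1.1076
  Pd branch = 0.0129·Pd^0.44·e^(0.046·RH+f) = 0.1516 μm/a
  Cl⁻ term: 0.0175·607.8^0.57·exp(0.008·44+0.085·25.6) = 8.466
  r_corr = 0.1516 + 8.466 = 8.618 μm/a
  mass loss = 8.618 μm/a × 7.14 g/cm³ = 61.53 g·m⁻²·a⁻¹
Ordering by g·m⁻²·a⁻¹: carbon steel (597) > zinc (61.5) > copper (9.31)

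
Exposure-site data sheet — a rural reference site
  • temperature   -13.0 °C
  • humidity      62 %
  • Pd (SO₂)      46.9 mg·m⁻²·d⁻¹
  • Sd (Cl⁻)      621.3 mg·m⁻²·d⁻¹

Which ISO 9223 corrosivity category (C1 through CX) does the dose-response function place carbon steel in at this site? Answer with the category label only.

carbon steel: f(T) = +0.150·(T−10) [T≤10 °C] = -3.4500
  Pd branch = 1.77·Pd^0.52·e^(0.02·RH+f) = 1.436 μm/a
  Cl⁻ term: 0.102·621.3^0.62·exp(0.033·62+0.04·-13.0) = 25.3
  r_corr = 1.436 + 25.3 = 26.74 μm/a
26.7 μm/a falls in (25, 50] for carbon steel → category C3

C3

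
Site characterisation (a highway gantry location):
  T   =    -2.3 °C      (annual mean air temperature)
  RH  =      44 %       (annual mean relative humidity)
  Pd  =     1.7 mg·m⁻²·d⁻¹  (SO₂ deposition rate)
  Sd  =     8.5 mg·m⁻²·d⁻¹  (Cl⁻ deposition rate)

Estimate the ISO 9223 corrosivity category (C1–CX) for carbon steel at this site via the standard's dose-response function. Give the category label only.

carbon steel: T≤10 °C ⇒ hinge +0.150·(-2.3−10) = -1.8450
  Pd branch = 1.77·Pd^0.52·e^(0.02·RH+f) = 0.8886 μm/a
  Cl⁻ term: 0.102·8.5^0.62·exp(0.033·44+0.04·-2.3) = 1.498
  sum: 0.8886 + 1.498 → r_corr = 2.387 μm/a
Category bounds: 1.3…25 μm/a bracket r_corr ⇒ C2

C2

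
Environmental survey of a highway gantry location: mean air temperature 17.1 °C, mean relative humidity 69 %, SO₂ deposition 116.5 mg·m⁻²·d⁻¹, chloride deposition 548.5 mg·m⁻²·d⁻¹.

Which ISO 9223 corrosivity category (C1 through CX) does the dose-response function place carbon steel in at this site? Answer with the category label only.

C5

carbon steel: T>10 °C ⇒ hinge -0.054·(17.1−10) = -0.3834
  SO₂ term: 1.77·116.5^0.52·exp(0.02·69-0.3834) = 56.92
  Cl⁻ term: 0.102·548.5^0.62·exp(0.033·69+0.04·17.1) = 98.36
  r_corr = 56.92 + 98.36 = 155.3 μm/a
Category bounds: 80…200 μm/a bracket r_corr ⇒ C5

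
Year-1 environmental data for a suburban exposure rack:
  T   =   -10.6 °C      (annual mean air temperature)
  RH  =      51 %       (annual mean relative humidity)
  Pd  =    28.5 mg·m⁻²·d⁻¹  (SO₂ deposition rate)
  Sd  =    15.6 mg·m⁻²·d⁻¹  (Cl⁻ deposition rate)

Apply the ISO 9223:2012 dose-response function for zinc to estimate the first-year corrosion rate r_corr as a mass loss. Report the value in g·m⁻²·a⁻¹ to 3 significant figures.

zinc: f(T) = +0.038·(T−10) [T≤10 °C] = -0.7828
  sulphur-dioxide contribution → 0.2689 μm/a
  chloride contribution → 0.05117 μm/a
  total first-year rate 0.3201 μm/a
Convert to mass loss: 0.3201 μm/a × 7.14 g/cm³ = 2.285 g·m⁻²·a⁻¹

r_corr = 2.29 g·m⁻²·a⁻¹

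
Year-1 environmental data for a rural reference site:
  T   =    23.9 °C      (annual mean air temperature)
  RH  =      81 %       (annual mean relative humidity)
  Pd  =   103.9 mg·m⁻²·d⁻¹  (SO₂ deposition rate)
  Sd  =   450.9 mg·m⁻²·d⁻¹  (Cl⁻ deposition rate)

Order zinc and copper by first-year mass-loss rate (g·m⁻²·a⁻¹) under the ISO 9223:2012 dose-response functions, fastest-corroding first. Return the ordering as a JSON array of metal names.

zinc: T>10 °C ⇒ hinge -0.071·(23.9−10) = -0.9869
  Pd branch = 0.0129·Pd^0.44·e^(0.046·RH+f) = 1.54 μm/a
  Cl⁻ term: 0.0175·450.9^0.57·exp(0.008·81+0.085·23.9) = 8.309
  sum: 1.54 + 8.309 → r_corr = 9.849 μm/a
  mass loss = 9.849 μm/a × 7.14 g/cm³ = 70.32 g·m⁻²·a⁻¹
copper: f(T) = -0.080·(T−10) [T>10 °C] = -1.1120
  Pd branch = 0.0053·Pd^0.26·e^(0.059·RH+f) = 0.6937 μm/a
  Cl⁻ term: 0.01025·450.9^0.27·exp(0.036·81+0.049·23.9) = 3.179
  r_corr = 0.6937 + 3.179 = 3.873 μm/a
  mass loss = 3.873 μm/a × 8.96 g/cm³ = 34.7 g·m⁻²·a⁻¹
Ordering by g·m⁻²·a⁻¹: zinc (70.3) > copper (34.7)

["zinc", "copper"]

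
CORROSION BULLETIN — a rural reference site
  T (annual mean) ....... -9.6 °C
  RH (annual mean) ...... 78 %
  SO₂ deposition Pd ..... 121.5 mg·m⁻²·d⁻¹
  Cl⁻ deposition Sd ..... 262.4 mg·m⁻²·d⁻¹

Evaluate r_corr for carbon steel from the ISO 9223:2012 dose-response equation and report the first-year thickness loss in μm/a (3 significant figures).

r_corr = 34.2 μm/a

carbon steel: f(T) = +0.150·(T−10) [T≤10 °C] = -2.9400
  sulphur-dioxide contribution → 5.403 μm/a
  chloride contribution → 28.8 μm/a
  total first-year rate 34.21 μm/a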